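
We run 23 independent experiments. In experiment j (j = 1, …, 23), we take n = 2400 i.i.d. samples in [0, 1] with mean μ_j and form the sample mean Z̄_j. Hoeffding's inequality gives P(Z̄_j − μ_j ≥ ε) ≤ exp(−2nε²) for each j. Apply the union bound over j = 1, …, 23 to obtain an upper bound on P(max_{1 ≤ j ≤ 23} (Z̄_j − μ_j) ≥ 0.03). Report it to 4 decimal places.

0.3059

Per-experiment Hoeffding bound: exp(−2·2400·0.03²) = exp(−4.32000) = 0.0133.
Union bound over 23 events: 23·0.0133 = 0.30590.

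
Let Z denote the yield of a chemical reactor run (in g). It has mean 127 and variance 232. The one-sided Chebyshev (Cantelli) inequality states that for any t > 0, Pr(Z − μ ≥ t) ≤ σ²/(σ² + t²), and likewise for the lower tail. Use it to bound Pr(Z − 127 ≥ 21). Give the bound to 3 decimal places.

0.345

Here σ² = 232 and t = 21, so σ² + t² = 673.
Cantelli's bound: 232/673 = 0.3447.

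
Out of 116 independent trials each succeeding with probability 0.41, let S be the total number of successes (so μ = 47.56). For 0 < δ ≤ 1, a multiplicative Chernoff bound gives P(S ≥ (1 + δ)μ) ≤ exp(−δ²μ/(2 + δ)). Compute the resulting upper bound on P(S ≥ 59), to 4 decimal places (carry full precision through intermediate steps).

0.2928

Write 59 = (1 + δ)μ, so δ = 59/47.56 − 1 = 0.2405383…
Then the exponent is δ²μ/(2 + δ) = (59 − μ)² / (μ·(2 + δ)) = 1.228168.
Bound = exp(−1.228168) = 0.29283.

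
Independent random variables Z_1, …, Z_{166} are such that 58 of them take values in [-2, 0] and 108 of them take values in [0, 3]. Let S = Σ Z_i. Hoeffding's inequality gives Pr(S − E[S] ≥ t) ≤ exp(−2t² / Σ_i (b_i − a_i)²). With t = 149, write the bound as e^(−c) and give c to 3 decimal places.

36.879

Σ(b_i − a_i)² = 58·2² + 108·3² = 1204.
c = 2t² / 1204 = 2·149² / 1204 = 36.8787.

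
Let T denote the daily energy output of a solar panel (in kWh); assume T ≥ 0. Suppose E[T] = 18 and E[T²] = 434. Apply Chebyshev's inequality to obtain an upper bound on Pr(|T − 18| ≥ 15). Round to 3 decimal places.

Var(T) = E[T²] − (E[T])² = 434 − 324 = 110.
Chebyshev's inequality: Pr(|T − μ| ≥ t) ≤ Var(T)/t² = 110/225 = 0.4889.

0.489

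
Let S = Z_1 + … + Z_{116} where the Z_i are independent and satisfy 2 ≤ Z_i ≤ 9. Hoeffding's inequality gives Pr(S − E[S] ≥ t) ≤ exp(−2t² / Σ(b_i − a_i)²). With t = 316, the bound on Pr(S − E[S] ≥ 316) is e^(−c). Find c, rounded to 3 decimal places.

35.136

Σ(b_i − a_i)² = 116·(7)² = 5684.
c = 2t²/5684 = 2·316²/5684 = 35.1358.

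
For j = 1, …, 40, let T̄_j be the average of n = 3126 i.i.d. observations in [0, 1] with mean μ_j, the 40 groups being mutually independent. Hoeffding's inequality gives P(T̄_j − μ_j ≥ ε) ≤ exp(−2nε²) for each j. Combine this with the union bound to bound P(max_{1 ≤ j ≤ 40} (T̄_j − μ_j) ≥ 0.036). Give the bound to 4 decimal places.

Per-experiment Hoeffding bound: exp(−2·3126·0.036²) = exp(−8.10259) = 0.00030275.
Union bound over 40 events: 40·0.00030275 = 0.01211.

0.0121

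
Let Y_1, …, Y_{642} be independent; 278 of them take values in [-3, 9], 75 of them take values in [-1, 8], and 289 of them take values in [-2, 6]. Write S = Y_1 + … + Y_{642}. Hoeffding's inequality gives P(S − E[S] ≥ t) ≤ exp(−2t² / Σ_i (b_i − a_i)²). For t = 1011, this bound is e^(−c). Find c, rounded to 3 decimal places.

31.643

Σ(b_i − a_i)² = 278·12² + 75·9² + 289·8² = 64603.
c = 2t² / 64603 = 2·1011² / 64603 = 31.6431.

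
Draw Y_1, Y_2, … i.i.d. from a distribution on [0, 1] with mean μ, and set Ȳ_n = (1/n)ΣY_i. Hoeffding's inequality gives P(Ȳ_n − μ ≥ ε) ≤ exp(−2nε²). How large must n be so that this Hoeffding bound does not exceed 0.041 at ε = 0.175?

Require exp(−2nε²) ≤ 0.041, i.e. 2nε² ≥ ln(1/0.041) = 3.194183.
So n ≥ 3.194183 / (2·0.175²) = 52.150.
The smallest integer n is 53.

53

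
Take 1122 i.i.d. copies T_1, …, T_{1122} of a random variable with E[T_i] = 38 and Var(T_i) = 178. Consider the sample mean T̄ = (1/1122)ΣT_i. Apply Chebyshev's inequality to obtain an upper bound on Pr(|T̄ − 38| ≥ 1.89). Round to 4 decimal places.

0.0444

Var(T̄) = Var(T_i)/n = 178/1122 = 0.15865.
Chebyshev: Pr(|T̄ − 38| ≥ 1.89) ≤ Var(T̄)/(1.89)² = 178/(1122·1.89²) = 0.0444.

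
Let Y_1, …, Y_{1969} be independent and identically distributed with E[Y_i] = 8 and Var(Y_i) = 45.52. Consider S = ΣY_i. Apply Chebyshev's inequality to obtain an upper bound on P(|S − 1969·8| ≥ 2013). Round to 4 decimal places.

Var(S) = n·Var(Y_i) = 1969·45.52 = 89628.88.
Chebyshev: P(|S − 1969·8| ≥ 2013) ≤ Var(S)/2013² = 89628.88/4052169 = 0.0221.

0.0221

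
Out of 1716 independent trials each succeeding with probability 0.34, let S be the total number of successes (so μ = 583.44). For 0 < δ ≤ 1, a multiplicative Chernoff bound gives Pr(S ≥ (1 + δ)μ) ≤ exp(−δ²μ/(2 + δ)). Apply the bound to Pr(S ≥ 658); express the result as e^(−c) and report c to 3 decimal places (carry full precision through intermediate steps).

4.478

Write 658 = (1 + δ)μ, so δ = 658/583.44 − 1 = 0.1277938…
Then the exponent is δ²μ/(2 + δ) = (658 − μ)² / (μ·(2 + δ)) = 4.478020.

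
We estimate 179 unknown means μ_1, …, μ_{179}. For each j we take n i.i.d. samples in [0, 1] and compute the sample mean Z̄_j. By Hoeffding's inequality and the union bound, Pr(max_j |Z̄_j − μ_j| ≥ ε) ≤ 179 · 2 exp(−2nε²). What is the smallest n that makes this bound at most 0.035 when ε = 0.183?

Need 2·179·exp(−2nε²) ≤ 0.035, i.e. exp(−2nε²) ≤ 0.035/358.
So 2nε² ≥ ln(358/0.035) = 9.232940.
Hence n ≥ 9.232940/(2·0.183²) = 137.850.
The smallest integer n is 138.

138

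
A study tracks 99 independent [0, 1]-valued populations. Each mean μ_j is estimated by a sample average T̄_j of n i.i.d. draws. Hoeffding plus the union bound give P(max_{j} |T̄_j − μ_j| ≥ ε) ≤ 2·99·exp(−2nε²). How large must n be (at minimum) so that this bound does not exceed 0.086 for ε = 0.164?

Need 2·99·exp(−2nε²) ≤ 0.086, i.e. exp(−2nε²) ≤ 0.086/198.
So 2nε² ≥ ln(198/0.086) = 7.741675.
Hence n ≥ 7.741675/(2·0.164²) = 143.919.
The smallest integer n is 144.

144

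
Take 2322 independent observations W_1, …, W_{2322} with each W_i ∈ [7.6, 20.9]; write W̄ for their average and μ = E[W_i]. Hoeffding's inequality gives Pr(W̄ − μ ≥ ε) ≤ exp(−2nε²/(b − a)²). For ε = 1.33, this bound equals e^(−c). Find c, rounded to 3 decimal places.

46.440

c = 2nε²/(b − a)² = 2·2322·1.33² / 13.3² = 46.4400.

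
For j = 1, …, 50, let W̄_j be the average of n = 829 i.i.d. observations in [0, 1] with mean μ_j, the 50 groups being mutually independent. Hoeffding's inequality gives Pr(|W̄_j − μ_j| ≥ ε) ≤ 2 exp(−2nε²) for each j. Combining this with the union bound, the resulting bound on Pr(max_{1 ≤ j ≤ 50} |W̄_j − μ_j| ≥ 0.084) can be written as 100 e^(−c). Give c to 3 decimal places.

Union bound over the 50 events: Pr(max_{1 ≤ j ≤ 50} |W̄_j − μ_j| ≥ 0.084) ≤ 50·2·exp(−2nε²) = 100 exp(−2·829·0.084²).
So c = 2·829·0.084² = 11.6988.

11.699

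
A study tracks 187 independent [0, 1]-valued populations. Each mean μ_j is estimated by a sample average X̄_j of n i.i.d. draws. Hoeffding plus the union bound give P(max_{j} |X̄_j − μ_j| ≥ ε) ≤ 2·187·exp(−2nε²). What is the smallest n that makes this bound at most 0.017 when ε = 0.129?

301

Need 2·187·exp(−2nε²) ≤ 0.017, i.e. exp(−2nε²) ≤ 0.017/374.
So 2nε² ≥ ln(374/0.017) = 9.998798.
Hence n ≥ 9.998798/(2·0.129²) = 300.427.
The smallest integer n is 301.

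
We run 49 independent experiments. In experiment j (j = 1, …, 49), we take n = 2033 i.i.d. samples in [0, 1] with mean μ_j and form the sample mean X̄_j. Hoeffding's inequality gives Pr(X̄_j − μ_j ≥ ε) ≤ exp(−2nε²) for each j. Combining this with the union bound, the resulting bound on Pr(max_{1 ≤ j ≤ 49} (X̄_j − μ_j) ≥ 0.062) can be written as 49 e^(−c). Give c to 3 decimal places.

Union bound over the 49 events: Pr(max_{1 ≤ j ≤ 49} (X̄_j − μ_j) ≥ 0.062) ≤ 49·exp(−2nε²) = 49 exp(−2·2033·0.062²).
So c = 2·2033·0.062² = 15.6297.

15.630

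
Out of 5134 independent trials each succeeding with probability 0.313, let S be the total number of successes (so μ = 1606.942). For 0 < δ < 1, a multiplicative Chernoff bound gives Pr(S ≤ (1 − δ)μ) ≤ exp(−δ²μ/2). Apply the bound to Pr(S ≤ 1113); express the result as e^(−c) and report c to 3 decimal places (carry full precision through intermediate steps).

75.914

Write 1113 = (1 − δ)μ, so δ = 1 − 1113/1606.942 = 0.3073801…
Then the exponent is δ²μ/2 = (μ − 1113)²/(2μ) = 75.913972.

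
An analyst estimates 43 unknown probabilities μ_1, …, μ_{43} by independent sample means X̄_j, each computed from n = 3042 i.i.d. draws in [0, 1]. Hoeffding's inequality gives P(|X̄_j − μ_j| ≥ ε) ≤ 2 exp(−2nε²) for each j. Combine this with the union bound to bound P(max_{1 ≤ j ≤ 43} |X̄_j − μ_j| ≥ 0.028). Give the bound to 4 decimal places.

Per-experiment Hoeffding bound: 2·exp(−2·3042·0.028²) = 2·exp(−4.76986) = 0.016963.
Union bound over 43 events: 43·0.016963 = 0.72942.

0.7294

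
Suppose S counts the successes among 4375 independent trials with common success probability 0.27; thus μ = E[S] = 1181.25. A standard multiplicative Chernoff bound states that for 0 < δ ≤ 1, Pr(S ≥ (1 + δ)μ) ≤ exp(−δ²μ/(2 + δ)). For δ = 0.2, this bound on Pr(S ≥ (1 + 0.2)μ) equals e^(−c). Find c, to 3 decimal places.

21.477

c = δ²μ/(2 + δ) = 0.2²·1181.25/(2 + 0.2) = 21.4773.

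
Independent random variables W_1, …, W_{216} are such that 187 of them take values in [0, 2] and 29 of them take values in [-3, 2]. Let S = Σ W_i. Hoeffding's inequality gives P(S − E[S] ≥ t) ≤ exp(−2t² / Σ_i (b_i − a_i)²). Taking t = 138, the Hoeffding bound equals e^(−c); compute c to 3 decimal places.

Σ(b_i − a_i)² = 187·2² + 29·5² = 1473.
c = 2t² / 1473 = 2·138² / 1473 = 25.8574.

25.857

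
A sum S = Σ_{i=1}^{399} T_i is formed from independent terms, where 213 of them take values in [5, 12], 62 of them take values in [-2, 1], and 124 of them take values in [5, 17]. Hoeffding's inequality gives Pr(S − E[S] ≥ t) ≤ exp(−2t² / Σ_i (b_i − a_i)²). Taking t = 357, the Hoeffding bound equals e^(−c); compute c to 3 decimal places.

8.835

Σ(b_i − a_i)² = 213·7² + 62·3² + 124·12² = 28851.
c = 2t² / 28851 = 2·357² / 28851 = 8.8350.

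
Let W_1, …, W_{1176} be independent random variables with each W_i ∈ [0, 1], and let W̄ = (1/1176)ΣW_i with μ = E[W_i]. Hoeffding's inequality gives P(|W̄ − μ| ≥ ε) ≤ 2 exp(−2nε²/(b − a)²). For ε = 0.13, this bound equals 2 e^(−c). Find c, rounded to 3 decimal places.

c = 2nε²/(b − a)² = 2·1176·0.13² / 1² = 39.7488.

39.749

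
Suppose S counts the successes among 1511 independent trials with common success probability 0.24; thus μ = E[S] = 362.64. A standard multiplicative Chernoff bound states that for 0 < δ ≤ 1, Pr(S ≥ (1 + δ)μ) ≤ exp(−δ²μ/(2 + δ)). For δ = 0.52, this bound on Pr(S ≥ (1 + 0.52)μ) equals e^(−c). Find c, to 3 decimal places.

c = δ²μ/(2 + δ) = 0.52²·362.64/(2 + 0.52) = 38.9118.

38.912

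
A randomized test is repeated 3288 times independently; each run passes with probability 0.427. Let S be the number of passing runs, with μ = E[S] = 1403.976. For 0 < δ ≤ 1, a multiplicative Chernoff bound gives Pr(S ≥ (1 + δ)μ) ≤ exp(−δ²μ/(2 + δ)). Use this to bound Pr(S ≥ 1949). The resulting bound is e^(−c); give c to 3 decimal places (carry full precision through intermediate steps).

Write 1949 = (1 + δ)μ, so δ = 1949/1403.976 − 1 = 0.3882004…
Then the exponent is δ²μ/(2 + δ) = (1949 − μ)² / (μ·(2 + δ)) = 88.593286.

88.593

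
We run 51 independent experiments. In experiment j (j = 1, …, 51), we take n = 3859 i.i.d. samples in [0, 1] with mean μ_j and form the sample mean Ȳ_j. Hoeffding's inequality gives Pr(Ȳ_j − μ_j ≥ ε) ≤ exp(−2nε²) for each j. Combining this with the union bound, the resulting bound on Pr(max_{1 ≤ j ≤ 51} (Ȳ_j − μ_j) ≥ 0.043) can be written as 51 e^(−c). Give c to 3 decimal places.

14.271

Union bound over the 51 events: Pr(max_{1 ≤ j ≤ 51} (Ȳ_j − μ_j) ≥ 0.043) ≤ 51·exp(−2nε²) = 51 exp(−2·3859·0.043²).
So c = 2·3859·0.043² = 14.2706.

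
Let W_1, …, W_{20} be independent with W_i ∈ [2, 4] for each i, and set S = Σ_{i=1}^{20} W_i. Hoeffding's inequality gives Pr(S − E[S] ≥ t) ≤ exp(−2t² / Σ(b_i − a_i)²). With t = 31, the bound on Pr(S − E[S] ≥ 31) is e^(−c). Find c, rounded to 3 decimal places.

24.025

Σ(b_i − a_i)² = 20·(2)² = 80.
c = 2t²/80 = 2·31²/80 = 24.0250.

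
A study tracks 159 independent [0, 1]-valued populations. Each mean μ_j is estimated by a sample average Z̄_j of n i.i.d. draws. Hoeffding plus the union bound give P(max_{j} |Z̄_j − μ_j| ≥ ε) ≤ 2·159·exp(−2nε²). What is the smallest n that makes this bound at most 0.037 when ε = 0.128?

277

Need 2·159·exp(−2nε²) ≤ 0.037, i.e. exp(−2nε²) ≤ 0.037/318.
So 2nε² ≥ ln(318/0.037) = 9.058889.
Hence n ≥ 9.058889/(2·0.128²) = 276.455.
The smallest integer n is 277.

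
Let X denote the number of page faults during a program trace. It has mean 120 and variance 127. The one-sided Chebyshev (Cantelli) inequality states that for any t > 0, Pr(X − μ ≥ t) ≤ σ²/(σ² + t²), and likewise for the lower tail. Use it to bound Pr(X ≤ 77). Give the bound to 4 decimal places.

0.0643

Here σ² = 127 and t = 43, so σ² + t² = 1976.
Cantelli's bound: 127/1976 = 0.0643.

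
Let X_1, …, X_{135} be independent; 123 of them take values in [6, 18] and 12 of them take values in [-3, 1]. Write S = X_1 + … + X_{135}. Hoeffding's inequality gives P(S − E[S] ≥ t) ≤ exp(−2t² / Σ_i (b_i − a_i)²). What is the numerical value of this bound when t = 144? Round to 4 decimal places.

Σ(b_i − a_i)² = 123·12² + 12·4² = 17904.
Exponent = 2·144² / 17904 = 2.31635.
Bound = exp(−2.31635) = 0.09863.

0.0986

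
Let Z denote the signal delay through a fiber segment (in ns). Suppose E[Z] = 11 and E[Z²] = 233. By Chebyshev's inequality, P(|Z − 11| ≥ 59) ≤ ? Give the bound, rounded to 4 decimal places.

Var(Z) = E[Z²] − (E[Z])² = 233 − 121 = 112.
Chebyshev's inequality: P(|Z − μ| ≥ t) ≤ Var(Z)/t² = 112/3481 = 0.0322.

0.0322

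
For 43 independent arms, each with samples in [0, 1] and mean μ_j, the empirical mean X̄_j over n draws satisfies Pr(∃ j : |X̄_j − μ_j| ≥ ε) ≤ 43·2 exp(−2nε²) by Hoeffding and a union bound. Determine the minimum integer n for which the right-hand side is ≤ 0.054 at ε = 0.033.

Need 2·43·exp(−2nε²) ≤ 0.054, i.e. exp(−2nε²) ≤ 0.054/86.
So 2nε² ≥ ln(86/0.054) = 7.373119.
Hence n ≥ 7.373119/(2·0.033²) = 3385.270.
The smallest integer n is 3386.

3386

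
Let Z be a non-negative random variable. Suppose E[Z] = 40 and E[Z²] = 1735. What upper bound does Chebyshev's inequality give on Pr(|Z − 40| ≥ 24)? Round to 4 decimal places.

0.2344

Var(Z) = E[Z²] − (E[Z])² = 1735 − 1600 = 135.
Chebyshev's inequality: Pr(|Z − μ| ≥ t) ≤ Var(Z)/t² = 135/576 = 0.2344.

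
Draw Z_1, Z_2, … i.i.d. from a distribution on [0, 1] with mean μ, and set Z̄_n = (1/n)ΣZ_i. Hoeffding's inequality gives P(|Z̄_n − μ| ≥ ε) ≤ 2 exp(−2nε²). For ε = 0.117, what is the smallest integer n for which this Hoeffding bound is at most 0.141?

Require 2·exp(−2nε²) ≤ 0.141, i.e. 2nε² ≥ ln(2/0.141) = 2.652143.
So n ≥ 2.652143 / (2·0.117²) = 96.871.
The smallest integer n is 97.

97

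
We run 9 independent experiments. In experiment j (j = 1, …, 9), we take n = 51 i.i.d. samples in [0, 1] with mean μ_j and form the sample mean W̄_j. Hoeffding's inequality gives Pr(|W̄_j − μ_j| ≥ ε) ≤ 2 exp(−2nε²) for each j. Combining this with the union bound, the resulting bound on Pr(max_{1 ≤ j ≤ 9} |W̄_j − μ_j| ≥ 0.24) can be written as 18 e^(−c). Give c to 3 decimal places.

5.875

Union bound over the 9 events: Pr(max_{1 ≤ j ≤ 9} |W̄_j − μ_j| ≥ 0.24) ≤ 9·2·exp(−2nε²) = 18 exp(−2·51·0.24²).
So c = 2·51·0.24² = 5.8752.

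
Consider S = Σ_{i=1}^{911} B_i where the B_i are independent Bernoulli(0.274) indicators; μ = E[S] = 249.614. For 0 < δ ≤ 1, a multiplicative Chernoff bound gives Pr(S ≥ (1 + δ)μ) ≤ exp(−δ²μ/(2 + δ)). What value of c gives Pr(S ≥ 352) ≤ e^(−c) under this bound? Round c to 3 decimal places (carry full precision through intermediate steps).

17.425

Write 352 = (1 + δ)μ, so δ = 352/249.614 − 1 = 0.4101773…
Then the exponent is δ²μ/(2 + δ) = (352 − μ)² / (μ·(2 + δ)) = 17.424616.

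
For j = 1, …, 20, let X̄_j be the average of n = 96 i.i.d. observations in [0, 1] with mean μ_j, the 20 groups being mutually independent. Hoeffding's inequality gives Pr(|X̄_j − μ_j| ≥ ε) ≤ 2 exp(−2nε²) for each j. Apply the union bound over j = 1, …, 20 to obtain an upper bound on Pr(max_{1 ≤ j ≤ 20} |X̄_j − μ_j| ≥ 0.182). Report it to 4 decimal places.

Per-experiment Hoeffding bound: 2·exp(−2·96·0.182²) = 2·exp(−6.35981) = 0.0034594.
Union bound over 20 events: 20·0.0034594 = 0.06919.

0.0692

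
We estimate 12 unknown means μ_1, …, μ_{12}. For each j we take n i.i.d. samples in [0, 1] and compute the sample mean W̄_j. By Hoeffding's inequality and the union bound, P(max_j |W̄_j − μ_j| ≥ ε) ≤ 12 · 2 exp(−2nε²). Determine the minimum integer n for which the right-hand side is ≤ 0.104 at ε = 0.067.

607

Need 2·12·exp(−2nε²) ≤ 0.104, i.e. exp(−2nε²) ≤ 0.104/24.
So 2nε² ≥ ln(24/0.104) = 5.441418.
Hence n ≥ 5.441418/(2·0.067²) = 606.084.
The smallest integer n is 607.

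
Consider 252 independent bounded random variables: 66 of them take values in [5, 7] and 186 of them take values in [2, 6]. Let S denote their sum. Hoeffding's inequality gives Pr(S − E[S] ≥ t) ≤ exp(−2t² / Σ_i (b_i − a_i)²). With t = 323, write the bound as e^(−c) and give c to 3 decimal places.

Σ(b_i − a_i)² = 66·2² + 186·4² = 3240.
c = 2t² / 3240 = 2·323² / 3240 = 64.4006.

64.401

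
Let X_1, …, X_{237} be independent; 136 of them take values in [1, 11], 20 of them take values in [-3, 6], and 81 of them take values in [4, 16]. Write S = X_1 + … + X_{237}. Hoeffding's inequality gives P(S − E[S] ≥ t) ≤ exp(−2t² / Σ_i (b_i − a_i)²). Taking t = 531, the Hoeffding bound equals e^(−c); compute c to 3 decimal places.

Σ(b_i − a_i)² = 136·10² + 20·9² + 81·12² = 26884.
c = 2t² / 26884 = 2·531² / 26884 = 20.9761.

20.976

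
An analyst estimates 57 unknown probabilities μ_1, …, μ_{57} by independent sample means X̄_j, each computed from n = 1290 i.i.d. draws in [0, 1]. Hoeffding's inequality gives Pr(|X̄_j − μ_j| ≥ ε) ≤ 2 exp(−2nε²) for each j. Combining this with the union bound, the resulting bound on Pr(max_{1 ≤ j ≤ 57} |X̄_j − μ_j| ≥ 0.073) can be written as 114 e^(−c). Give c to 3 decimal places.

13.749

Union bound over the 57 events: Pr(max_{1 ≤ j ≤ 57} |X̄_j − μ_j| ≥ 0.073) ≤ 57·2·exp(−2nε²) = 114 exp(−2·1290·0.073²).
So c = 2·1290·0.073² = 13.7488.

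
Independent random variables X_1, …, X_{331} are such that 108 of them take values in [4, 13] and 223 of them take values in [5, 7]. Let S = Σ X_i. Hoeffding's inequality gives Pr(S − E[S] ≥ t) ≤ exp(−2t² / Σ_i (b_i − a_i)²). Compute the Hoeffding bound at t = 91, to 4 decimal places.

Σ(b_i − a_i)² = 108·9² + 223·2² = 9640.
Exponent = 2·91² / 9640 = 1.71805.
Bound = exp(−1.71805) = 0.17942.

0.1794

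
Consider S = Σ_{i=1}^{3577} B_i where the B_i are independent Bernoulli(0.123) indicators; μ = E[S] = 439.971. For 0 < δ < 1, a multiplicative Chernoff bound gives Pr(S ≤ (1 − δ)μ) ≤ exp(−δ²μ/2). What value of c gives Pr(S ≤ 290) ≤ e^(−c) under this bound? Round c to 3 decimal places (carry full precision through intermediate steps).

Write 290 = (1 − δ)μ, so δ = 1 − 290/439.971 = 0.3408656…
Then the exponent is δ²μ/2 = (μ − 290)²/(2μ) = 25.559981.

25.560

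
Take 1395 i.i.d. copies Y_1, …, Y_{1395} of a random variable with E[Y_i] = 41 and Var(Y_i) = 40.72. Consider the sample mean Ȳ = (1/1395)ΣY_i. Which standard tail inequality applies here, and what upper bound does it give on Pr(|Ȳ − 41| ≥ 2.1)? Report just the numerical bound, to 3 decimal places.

0.007

With mean and variance of each term known, Chebyshev's inequality bounds the deviation of the sum (or sample mean).
Var(Ȳ) = Var(Y_i)/n = 40.72/1395 = 0.02919.
Chebyshev: Pr(|Ȳ − 41| ≥ 2.1) ≤ Var(Ȳ)/(2.1)² = 40.72/(1395·2.1²) = 0.0066.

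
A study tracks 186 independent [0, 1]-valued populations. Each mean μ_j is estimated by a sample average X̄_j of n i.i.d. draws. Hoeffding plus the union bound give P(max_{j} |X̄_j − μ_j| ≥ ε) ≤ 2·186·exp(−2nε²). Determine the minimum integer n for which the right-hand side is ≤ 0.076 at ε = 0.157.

173

Need 2·186·exp(−2nε²) ≤ 0.076, i.e. exp(−2nε²) ≤ 0.076/372.
So 2nε² ≥ ln(372/0.076) = 8.495916.
Hence n ≥ 8.495916/(2·0.157²) = 172.338.
The smallest integer n is 173.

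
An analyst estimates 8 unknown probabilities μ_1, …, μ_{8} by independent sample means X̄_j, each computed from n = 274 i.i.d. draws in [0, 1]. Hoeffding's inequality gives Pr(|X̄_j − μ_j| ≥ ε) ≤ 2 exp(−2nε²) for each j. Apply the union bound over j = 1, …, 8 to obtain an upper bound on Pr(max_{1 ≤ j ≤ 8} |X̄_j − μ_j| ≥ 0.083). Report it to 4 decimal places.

Per-experiment Hoeffding bound: 2·exp(−2·274·0.083²) = 2·exp(−3.77517) = 0.045866.
Union bound over 8 events: 8·0.045866 = 0.36693.

0.3669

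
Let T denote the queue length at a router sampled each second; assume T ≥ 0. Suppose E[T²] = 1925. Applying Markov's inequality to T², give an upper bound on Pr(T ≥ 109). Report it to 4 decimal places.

0.1620

Since T ≥ 0, the event {T ≥ 109} is the same as {T² ≥ 11881}.
Markov's inequality applied to T² gives Pr(T² ≥ 11881) ≤ E[T²]/11881 = 1925/11881 = 0.1620.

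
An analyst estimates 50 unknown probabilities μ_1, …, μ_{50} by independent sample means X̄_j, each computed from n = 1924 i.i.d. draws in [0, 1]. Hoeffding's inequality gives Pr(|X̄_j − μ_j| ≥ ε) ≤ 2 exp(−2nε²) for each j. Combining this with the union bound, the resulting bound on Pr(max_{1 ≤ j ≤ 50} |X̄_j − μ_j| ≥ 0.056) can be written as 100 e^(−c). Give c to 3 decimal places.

12.067

Union bound over the 50 events: Pr(max_{1 ≤ j ≤ 50} |X̄_j − μ_j| ≥ 0.056) ≤ 50·2·exp(−2nε²) = 100 exp(−2·1924·0.056²).
So c = 2·1924·0.056² = 12.0673.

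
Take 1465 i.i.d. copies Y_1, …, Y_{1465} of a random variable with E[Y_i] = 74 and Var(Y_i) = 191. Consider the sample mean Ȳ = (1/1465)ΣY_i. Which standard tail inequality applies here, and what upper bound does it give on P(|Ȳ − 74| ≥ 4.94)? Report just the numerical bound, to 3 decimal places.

With mean and variance of each term known, Chebyshev's inequality bounds the deviation of the sum (or sample mean).
Var(Ȳ) = Var(Y_i)/n = 191/1465 = 0.13038.
Chebyshev: P(|Ȳ − 74| ≥ 4.94) ≤ Var(Ȳ)/(4.94)² = 191/(1465·4.94²) = 0.0053.

0.005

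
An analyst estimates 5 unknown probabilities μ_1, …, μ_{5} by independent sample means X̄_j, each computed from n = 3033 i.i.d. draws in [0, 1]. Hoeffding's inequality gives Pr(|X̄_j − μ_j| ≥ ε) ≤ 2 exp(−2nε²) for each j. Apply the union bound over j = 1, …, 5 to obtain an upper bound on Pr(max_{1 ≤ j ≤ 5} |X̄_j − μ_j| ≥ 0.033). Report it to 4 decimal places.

0.0135

Per-experiment Hoeffding bound: 2·exp(−2·3033·0.033²) = 2·exp(−6.60587) = 0.0027048.
Union bound over 5 events: 5·0.0027048 = 0.01352.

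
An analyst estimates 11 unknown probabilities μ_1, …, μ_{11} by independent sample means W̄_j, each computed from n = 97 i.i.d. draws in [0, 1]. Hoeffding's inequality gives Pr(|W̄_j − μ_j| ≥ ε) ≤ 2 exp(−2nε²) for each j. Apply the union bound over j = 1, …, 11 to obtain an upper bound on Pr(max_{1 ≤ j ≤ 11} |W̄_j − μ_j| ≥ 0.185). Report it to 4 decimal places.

Per-experiment Hoeffding bound: 2·exp(−2·97·0.185²) = 2·exp(−6.63965) = 0.002615.
Union bound over 11 events: 11·0.002615 = 0.02876.

0.0288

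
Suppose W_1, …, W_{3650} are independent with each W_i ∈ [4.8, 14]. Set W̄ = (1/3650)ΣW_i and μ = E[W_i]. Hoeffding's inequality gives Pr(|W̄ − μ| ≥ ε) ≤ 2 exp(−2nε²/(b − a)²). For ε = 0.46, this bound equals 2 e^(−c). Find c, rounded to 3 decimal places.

c = 2nε²/(b − a)² = 2·3650·0.46² / 9.2² = 18.2500.

18.250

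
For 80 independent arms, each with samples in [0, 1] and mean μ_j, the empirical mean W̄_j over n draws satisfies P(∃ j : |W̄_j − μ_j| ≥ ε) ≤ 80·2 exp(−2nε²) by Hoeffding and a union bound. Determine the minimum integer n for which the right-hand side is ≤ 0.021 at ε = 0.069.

939

Need 2·80·exp(−2nε²) ≤ 0.021, i.e. exp(−2nε²) ≤ 0.021/160.
So 2nε² ≥ ln(160/0.021) = 8.938407.
Hence n ≥ 8.938407/(2·0.069²) = 938.711.
The smallest integer n is 939.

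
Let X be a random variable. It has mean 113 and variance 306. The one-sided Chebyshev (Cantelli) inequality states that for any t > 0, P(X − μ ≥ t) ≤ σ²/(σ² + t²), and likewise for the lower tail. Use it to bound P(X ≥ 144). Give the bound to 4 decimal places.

Here σ² = 306 and t = 31, so σ² + t² = 1267.
Cantelli's bound: 306/1267 = 0.2415.

0.2415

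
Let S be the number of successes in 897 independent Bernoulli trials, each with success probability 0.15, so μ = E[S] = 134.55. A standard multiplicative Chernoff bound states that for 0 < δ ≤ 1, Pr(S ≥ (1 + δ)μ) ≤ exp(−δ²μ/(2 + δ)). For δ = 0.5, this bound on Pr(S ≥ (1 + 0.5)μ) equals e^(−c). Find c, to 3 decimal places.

c = δ²μ/(2 + δ) = 0.5²·134.55/(2 + 0.5) = 13.4550.

13.455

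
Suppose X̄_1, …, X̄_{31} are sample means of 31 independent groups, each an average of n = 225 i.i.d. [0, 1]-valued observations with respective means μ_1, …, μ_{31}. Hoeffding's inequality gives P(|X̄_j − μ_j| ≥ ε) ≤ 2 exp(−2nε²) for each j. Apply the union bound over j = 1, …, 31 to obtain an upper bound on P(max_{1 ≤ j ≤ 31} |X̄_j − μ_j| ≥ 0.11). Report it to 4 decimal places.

0.2677

Per-experiment Hoeffding bound: 2·exp(−2·225·0.11²) = 2·exp(−5.44500) = 0.0086357.
Union bound over 31 events: 31·0.0086357 = 0.26771.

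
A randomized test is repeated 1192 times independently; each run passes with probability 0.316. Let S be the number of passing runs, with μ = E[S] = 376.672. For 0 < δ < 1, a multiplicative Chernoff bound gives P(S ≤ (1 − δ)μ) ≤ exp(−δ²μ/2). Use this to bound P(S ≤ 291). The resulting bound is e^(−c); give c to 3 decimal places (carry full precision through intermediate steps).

Write 291 = (1 − δ)μ, so δ = 1 − 291/376.672 = 0.2274446…
Then the exponent is δ²μ/2 = (μ − 291)²/(2μ) = 9.742815.

9.743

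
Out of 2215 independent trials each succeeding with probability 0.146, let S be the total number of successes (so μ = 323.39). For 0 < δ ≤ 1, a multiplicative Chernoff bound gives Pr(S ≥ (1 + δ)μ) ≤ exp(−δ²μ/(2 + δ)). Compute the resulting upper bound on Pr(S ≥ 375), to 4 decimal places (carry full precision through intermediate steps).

0.0221

Write 375 = (1 + δ)μ, so δ = 375/323.39 − 1 = 0.1595906…
Then the exponent is δ²μ/(2 + δ) = (375 − μ)² / (μ·(2 + δ)) = 3.813904.
Bound = exp(−3.813904) = 0.02206.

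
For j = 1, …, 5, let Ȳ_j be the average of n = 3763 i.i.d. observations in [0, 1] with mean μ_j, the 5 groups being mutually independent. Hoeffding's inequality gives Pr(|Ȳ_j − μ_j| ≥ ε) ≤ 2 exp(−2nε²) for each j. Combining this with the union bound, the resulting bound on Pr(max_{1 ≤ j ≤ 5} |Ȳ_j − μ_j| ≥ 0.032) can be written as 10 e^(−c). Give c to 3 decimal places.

7.707

Union bound over the 5 events: Pr(max_{1 ≤ j ≤ 5} |Ȳ_j − μ_j| ≥ 0.032) ≤ 5·2·exp(−2nε²) = 10 exp(−2·3763·0.032²).
So c = 2·3763·0.032² = 7.7066.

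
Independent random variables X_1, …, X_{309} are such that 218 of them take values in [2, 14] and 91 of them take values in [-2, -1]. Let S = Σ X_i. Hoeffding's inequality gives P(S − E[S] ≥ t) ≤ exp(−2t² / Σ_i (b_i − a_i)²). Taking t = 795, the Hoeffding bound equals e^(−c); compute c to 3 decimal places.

Σ(b_i − a_i)² = 218·12² + 91·1² = 31483.
c = 2t² / 31483 = 2·795² / 31483 = 40.1502.

40.150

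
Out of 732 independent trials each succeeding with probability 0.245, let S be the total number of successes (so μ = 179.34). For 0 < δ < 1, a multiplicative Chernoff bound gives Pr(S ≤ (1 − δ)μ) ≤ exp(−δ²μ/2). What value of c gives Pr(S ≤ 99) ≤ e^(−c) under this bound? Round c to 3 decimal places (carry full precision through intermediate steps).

17.995

Write 99 = (1 − δ)μ, so δ = 1 − 99/179.34 = 0.4479759…
Then the exponent is δ²μ/2 = (μ − 99)²/(2μ) = 17.995192.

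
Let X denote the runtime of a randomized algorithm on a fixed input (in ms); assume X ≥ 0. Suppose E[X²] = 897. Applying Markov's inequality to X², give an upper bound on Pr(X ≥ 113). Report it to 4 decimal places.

Since X ≥ 0, the event {X ≥ 113} is the same as {X² ≥ 12769}.
Markov's inequality applied to X² gives Pr(X² ≥ 12769) ≤ E[X²]/12769 = 897/12769 = 0.0702.

0.0702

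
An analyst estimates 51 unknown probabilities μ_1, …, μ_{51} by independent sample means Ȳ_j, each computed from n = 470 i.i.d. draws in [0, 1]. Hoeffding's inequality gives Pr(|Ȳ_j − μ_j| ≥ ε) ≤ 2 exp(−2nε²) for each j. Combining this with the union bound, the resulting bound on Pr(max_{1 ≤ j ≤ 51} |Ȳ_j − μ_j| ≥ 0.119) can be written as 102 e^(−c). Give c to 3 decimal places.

Union bound over the 51 events: Pr(max_{1 ≤ j ≤ 51} |Ȳ_j − μ_j| ≥ 0.119) ≤ 51·2·exp(−2nε²) = 102 exp(−2·470·0.119²).
So c = 2·470·0.119² = 13.3113.

13.311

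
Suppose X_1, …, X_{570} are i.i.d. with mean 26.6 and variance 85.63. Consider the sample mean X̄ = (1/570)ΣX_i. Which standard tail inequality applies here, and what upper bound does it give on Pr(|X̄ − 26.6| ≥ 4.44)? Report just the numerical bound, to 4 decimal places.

With mean and variance of each term known, Chebyshev's inequality bounds the deviation of the sum (or sample mean).
Var(X̄) = Var(X_i)/n = 85.63/570 = 0.15023.
Chebyshev: Pr(|X̄ − 26.6| ≥ 4.44) ≤ Var(X̄)/(4.44)² = 85.63/(570·4.44²) = 0.0076.

0.0076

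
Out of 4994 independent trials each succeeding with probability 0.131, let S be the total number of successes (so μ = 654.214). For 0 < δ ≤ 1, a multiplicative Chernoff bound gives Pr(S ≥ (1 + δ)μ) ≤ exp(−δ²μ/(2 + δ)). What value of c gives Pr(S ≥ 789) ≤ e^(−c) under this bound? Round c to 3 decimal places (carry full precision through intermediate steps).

12.588

Write 789 = (1 + δ)μ, so δ = 789/654.214 − 1 = 0.2060274…
Then the exponent is δ²μ/(2 + δ) = (789 − μ)² / (μ·(2 + δ)) = 12.588061.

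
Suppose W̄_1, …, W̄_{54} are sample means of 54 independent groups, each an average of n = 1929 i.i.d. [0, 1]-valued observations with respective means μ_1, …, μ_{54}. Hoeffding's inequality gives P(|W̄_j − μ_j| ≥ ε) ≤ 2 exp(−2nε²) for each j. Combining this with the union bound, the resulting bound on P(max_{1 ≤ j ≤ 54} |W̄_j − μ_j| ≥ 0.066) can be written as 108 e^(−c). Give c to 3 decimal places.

Union bound over the 54 events: P(max_{1 ≤ j ≤ 54} |W̄_j − μ_j| ≥ 0.066) ≤ 54·2·exp(−2nε²) = 108 exp(−2·1929·0.066²).
So c = 2·1929·0.066² = 16.8054.

16.805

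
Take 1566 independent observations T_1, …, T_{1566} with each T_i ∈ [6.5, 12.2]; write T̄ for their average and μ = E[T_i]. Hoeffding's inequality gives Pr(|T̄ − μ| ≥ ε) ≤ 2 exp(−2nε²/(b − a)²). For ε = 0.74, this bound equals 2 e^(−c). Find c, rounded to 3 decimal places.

c = 2nε²/(b − a)² = 2·1566·0.74² / 5.7² = 52.7880.

52.788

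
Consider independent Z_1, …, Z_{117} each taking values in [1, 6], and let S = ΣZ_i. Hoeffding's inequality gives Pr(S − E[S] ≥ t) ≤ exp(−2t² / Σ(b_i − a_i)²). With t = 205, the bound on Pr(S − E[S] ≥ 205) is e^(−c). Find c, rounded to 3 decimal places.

28.735

Σ(b_i − a_i)² = 117·(5)² = 2925.
c = 2t²/2925 = 2·205²/2925 = 28.7350.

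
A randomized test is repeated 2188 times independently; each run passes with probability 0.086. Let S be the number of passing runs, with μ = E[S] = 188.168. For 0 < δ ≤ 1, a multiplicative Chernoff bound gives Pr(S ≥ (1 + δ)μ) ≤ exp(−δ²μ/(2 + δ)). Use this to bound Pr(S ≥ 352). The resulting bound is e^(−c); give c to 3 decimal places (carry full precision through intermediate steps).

Write 352 = (1 + δ)μ, so δ = 352/188.168 − 1 = 0.8706688…
Then the exponent is δ²μ/(2 + δ) = (352 − μ)² / (μ·(2 + δ)) = 49.689956.

49.690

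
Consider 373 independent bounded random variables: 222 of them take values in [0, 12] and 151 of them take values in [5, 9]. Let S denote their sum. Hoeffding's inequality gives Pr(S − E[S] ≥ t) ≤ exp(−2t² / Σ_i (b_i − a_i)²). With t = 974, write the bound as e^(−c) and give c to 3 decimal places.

55.181

Σ(b_i − a_i)² = 222·12² + 151·4² = 34384.
c = 2t² / 34384 = 2·974² / 34384 = 55.1812.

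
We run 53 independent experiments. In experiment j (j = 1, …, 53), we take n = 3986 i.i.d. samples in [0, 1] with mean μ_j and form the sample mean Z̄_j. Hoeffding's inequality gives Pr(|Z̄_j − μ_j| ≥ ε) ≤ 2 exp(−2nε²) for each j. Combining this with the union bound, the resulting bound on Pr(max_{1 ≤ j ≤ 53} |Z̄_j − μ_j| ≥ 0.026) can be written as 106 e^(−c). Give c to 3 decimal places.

Union bound over the 53 events: Pr(max_{1 ≤ j ≤ 53} |Z̄_j − μ_j| ≥ 0.026) ≤ 53·2·exp(−2nε²) = 106 exp(−2·3986·0.026²).
So c = 2·3986·0.026² = 5.3891.

5.389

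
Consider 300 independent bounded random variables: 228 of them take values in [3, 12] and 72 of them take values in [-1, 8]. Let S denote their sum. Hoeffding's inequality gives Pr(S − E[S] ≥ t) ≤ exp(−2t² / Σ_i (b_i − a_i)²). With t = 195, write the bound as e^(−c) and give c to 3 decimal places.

3.130

Σ(b_i − a_i)² = 228·9² + 72·9² = 24300.
c = 2t² / 24300 = 2·195² / 24300 = 3.1296.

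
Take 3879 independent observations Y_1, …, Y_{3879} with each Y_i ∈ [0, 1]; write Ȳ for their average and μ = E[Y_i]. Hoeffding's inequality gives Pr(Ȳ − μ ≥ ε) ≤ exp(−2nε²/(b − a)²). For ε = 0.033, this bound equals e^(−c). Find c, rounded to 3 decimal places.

c = 2nε²/(b − a)² = 2·3879·0.033² / 1² = 8.4485.

8.448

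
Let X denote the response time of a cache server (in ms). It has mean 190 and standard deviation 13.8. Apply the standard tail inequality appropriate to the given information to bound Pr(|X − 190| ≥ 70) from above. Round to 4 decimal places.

0.0389

Mean and variance are known, so Chebyshev's inequality applies.
Chebyshev: Pr(|X − μ| ≥ t) ≤ Var(X)/t².
Var(X) = σ² = 13.8² = 190.44.
Bound = 190.44 / 4900 = 0.0389.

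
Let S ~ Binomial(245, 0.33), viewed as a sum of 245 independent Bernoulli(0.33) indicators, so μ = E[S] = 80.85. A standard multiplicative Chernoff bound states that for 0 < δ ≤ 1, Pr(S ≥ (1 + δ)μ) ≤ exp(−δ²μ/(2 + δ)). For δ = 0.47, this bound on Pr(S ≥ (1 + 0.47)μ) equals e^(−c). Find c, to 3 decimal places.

c = δ²μ/(2 + δ) = 0.47²·80.85/(2 + 0.47) = 7.2307.

7.231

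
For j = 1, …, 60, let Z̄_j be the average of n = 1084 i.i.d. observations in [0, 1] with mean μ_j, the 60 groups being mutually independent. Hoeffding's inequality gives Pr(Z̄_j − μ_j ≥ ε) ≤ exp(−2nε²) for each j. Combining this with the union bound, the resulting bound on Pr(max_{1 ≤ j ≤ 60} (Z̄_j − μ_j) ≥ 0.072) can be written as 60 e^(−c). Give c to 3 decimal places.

Union bound over the 60 events: Pr(max_{1 ≤ j ≤ 60} (Z̄_j − μ_j) ≥ 0.072) ≤ 60·exp(−2nε²) = 60 exp(−2·1084·0.072²).
So c = 2·1084·0.072² = 11.2389.

11.239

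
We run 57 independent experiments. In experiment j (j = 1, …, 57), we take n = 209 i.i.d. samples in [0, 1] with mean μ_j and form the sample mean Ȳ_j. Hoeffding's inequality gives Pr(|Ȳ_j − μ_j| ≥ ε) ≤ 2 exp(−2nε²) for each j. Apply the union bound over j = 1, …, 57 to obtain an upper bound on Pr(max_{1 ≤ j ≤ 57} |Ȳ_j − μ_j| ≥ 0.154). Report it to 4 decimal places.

0.0056

Per-experiment Hoeffding bound: 2·exp(−2·209·0.154²) = 2·exp(−9.91329) = 0.000099025.
Union bound over 57 events: 57·0.000099025 = 0.00564.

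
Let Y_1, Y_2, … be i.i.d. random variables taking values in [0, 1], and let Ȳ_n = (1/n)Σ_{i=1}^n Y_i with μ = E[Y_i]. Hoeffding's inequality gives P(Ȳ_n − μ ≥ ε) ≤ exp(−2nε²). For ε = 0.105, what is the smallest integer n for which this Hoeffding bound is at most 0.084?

113

Require exp(−2nε²) ≤ 0.084, i.e. 2nε² ≥ ln(1/0.084) = 2.476938.
So n ≥ 2.476938 / (2·0.105²) = 112.333.
The smallest integer n is 113.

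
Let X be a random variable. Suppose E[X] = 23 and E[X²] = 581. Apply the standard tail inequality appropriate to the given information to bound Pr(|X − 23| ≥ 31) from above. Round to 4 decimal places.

0.0541

The first two moments determine the variance, so Chebyshev's inequality is the sharpest standard bound available.
Var(X) = E[X²] − (E[X])² = 581 − 529 = 52.
Chebyshev's inequality: Pr(|X − μ| ≥ t) ≤ Var(X)/t² = 52/961 = 0.0541.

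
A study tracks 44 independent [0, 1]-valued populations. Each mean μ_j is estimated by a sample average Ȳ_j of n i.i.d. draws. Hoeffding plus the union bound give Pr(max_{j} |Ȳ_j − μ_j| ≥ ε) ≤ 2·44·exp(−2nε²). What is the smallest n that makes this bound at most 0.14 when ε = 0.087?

Need 2·44·exp(−2nε²) ≤ 0.14, i.e. exp(−2nε²) ≤ 0.14/88.
So 2nε² ≥ ln(88/0.14) = 6.443450.
Hence n ≥ 6.443450/(2·0.087²) = 425.647.
The smallest integer n is 426.

426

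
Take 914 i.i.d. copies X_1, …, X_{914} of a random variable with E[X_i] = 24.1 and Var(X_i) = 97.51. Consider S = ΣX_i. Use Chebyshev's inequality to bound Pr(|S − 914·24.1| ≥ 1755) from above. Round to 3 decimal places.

0.029

Var(S) = n·Var(X_i) = 914·97.51 = 89124.14.
Chebyshev: Pr(|S − 914·24.1| ≥ 1755) ≤ Var(S)/1755² = 89124.14/3080025 = 0.0289.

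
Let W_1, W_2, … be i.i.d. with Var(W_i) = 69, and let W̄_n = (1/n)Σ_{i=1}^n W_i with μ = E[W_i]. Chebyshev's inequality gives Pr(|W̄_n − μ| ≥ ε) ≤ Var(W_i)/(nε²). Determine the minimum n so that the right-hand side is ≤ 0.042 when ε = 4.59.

Require 69/(n·4.59²) ≤ 0.042, i.e. n ≥ 69/(0.042·4.59²) = 77.978.
The smallest integer n is 78.

78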